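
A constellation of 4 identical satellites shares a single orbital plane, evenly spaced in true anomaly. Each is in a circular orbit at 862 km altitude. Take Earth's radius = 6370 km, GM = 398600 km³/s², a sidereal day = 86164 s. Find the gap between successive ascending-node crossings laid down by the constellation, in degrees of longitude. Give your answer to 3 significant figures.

6.39°

Semi-major axis a = 6370 + 862 = 7232 km. Period T = 2π√(a³/μ) = 2π√(7232³/398600) = 6120.7 s = 102.01 min.
Single-satellite node shift = (6120.7/86164) × 360° = 25.57°.
With 4 satellites evenly phased, successive equator crossings are 25.57/4 = 6.393° apart.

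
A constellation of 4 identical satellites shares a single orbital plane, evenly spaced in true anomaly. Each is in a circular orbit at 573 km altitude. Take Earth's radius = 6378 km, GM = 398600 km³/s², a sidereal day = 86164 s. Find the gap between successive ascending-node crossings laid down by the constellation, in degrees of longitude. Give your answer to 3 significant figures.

Semi-major axis a = 6378 + 573 = 6951 km. Period T = 2π√(a³/μ) = 2π√(6951³/398600) = 5767.4 s = 96.12 min.
Single-satellite node shift = (5767.4/86164) × 360° = 24.10°.
With 4 satellites evenly phased, successive equator crossings are 24.10/4 = 6.024° apart.

6.02°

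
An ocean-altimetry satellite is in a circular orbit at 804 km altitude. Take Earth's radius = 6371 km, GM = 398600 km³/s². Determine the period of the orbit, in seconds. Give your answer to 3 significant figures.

Semi-major axis a = 6371 + 804 = 7175 km. Period T = 2π√(a³/μ) = 2π√(7175³/398600) = 6048.4 s = 100.81 min.

6050 seconds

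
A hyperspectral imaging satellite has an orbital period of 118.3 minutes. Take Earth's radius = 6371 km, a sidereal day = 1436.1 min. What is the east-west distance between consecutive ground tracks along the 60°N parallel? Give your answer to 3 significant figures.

1650 km

T = 118.3 min = 7098.0 s.
Node shift per orbit = (7098.0/86166) × 360° = 29.66°.
Equatorial spacing = 29.66 × 111.2 km/° = 3298 km.
At 60° latitude, spacing = 3298 × cos(60°) = 1649 km.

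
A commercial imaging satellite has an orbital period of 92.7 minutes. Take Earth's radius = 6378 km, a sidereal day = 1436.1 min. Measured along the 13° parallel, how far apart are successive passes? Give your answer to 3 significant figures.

2520 km

T = 92.7 min = 5562.0 s.
Node shift per orbit = (5562.0/86166) × 360° = 23.24°.
Equatorial spacing = 23.24 × 111.3 km/° = 2587 km.
At 13° latitude, spacing = 2587 × cos(13°) = 2520 km.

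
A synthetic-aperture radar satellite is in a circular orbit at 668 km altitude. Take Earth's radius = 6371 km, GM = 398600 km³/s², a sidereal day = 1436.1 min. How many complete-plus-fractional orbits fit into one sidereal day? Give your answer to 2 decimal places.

Semi-major axis a = 6371 + 668 = 7039 km. Period T = 2π√(a³/μ) = 2π√(7039³/398600) = 5877.3 s = 97.95 min.
Orbits per sidereal day = 86166 / 5877.3 = 14.661.

14.66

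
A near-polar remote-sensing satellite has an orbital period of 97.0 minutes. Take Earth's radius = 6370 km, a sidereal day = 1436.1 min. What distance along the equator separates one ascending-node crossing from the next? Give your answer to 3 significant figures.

T = 97.0 min = 5820.0 s.
During one orbit Earth rotates (5820.0 / 86166) × 360° = 24.32°.
At the equator that is 24.32° × (2π·6370/360) km/° = 24.32 × 111.2 = 2703 km.

2700 km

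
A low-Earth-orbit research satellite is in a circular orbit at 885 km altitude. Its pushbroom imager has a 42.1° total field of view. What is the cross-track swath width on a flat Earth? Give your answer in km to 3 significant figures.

681 km

Half-angle = 42.1°/2 = 21.05°.
Swath width ≈ 2h·tan(θ/2) = 2 × 885 × tan(21.05°) = 681.2 km.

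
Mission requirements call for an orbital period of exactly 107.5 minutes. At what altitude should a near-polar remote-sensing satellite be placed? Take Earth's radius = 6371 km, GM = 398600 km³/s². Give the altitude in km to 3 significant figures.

T = 107.5 min = 6450.0 s.
From T = 2π√(a³/μ): a = (μ T²/4π²)^(1/3) = (398600 × 6450.0² / 4π²)^(1/3) = 7489 km.
Altitude h = a − R = 7489 − 6371 = 1118 km.

1120 km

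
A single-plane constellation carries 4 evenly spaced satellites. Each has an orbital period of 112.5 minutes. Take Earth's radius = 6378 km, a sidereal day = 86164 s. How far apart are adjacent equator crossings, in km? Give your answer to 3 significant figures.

785 km

T = 112.5 min = 6750.0 s.
Single-satellite node shift = (6750.0/86164) × 360° = 28.20°.
With 4 satellites evenly phased, successive equator crossings are 28.20/4 = 7.051° apart.
That is 7.051 × 111.3 = 785 km at the equator.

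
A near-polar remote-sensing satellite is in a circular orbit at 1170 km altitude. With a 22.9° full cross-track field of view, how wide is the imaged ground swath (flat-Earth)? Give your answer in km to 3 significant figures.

Half-angle = 22.9°/2 = 11.45°.
Swath width ≈ 2h·tan(θ/2) = 2 × 1170 × tan(11.45°) = 474.0 km.

474 km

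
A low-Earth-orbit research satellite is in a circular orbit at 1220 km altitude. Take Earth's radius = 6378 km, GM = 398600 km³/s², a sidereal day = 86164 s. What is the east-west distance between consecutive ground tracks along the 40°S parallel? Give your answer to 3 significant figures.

2350 km

Semi-major axis a = 6378 + 1220 = 7598 km. Period T = 2π√(a³/μ) = 2π√(7598³/398600) = 6591.1 s = 109.85 min.
Node shift per orbit = (6591.1/86164) × 360° = 27.54°.
Equatorial spacing = 27.54 × 111.3 km/° = 3065 km.
At 40° latitude, spacing = 3065 × cos(40°) = 2348 km.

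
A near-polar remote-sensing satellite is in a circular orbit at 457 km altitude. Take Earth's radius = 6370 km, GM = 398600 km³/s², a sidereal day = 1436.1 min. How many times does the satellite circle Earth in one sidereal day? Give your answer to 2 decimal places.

Semi-major axis a = 6370 + 457 = 6827 km. Period T = 2π√(a³/μ) = 2π√(6827³/398600) = 5613.8 s = 93.56 min.
Orbits per sidereal day = 86166 / 5613.8 = 15.349.

15.35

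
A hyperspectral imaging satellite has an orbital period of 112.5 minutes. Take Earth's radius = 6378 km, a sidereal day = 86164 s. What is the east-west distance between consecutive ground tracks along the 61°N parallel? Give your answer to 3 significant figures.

1520 km

T = 112.5 min = 6750.0 s.
Node shift per orbit = (6750.0/86164) × 360° = 28.20°.
Equatorial spacing = 28.20 × 111.3 km/° = 3139 km.
At 61° latitude, spacing = 3139 × cos(61°) = 1522 km.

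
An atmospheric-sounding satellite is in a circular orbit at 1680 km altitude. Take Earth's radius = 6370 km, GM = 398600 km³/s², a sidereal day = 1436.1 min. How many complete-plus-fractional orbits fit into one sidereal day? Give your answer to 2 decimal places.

Semi-major axis a = 6370 + 1680 = 8050 km. Period T = 2π√(a³/μ) = 2π√(8050³/398600) = 7187.9 s = 119.80 min.
Orbits per sidereal day = 86166 / 7187.9 = 11.988.

11.99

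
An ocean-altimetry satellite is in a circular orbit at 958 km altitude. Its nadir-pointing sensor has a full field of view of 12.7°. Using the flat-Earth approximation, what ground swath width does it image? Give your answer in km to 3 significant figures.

213 km

Half-angle = 12.7°/2 = 6.35°.
Swath width ≈ 2h·tan(θ/2) = 2 × 958 × tan(6.35°) = 213.2 km.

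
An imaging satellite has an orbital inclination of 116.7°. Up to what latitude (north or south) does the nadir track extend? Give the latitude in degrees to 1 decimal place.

63.3°

Retrograde orbit: the ground track reaches ±(180° − i) = ±(180 − 116.7) = ±63.3°.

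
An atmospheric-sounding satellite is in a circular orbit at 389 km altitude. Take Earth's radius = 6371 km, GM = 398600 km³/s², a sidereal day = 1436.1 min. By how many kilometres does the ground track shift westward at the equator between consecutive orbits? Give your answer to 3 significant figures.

2570 km

Semi-major axis a = 6371 + 389 = 6760 km. Period T = 2π√(a³/μ) = 2π√(6760³/398600) = 5531.4 s = 92.19 min.
During one orbit Earth rotates (5531.4 / 86166) × 360° = 23.11°.
At the equator that is 23.11° × (2π·6371/360) km/° = 23.11 × 111.2 = 2570 km.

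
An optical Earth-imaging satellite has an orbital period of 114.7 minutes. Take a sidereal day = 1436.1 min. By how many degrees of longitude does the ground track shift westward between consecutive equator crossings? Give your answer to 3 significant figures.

28.8°

T = 114.7 min = 6882.0 s.
During one orbit Earth rotates (6882.0 / 86166) × 360° = 28.75°.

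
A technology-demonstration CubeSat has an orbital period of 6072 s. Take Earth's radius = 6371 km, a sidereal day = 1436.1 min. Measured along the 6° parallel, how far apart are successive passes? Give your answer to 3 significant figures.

Node shift per orbit = (6072.0/86166) × 360° = 25.37°.
Equatorial spacing = 25.37 × 111.2 km/° = 2821 km.
At 6° latitude, spacing = 2821 × cos(6°) = 2805 km.

2810 km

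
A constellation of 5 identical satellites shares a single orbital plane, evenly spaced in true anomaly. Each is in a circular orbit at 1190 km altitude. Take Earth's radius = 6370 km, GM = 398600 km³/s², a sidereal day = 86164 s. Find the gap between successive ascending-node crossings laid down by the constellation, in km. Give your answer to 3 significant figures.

608 km

Semi-major axis a = 6370 + 1190 = 7560 km. Period T = 2π√(a³/μ) = 2π√(7560³/398600) = 6541.7 s = 109.03 min.
Single-satellite node shift = (6541.7/86164) × 360° = 27.33°.
With 5 satellites evenly phased, successive equator crossings are 27.33/5 = 5.466° apart.
That is 5.466 × 111.2 = 608 km at the equator.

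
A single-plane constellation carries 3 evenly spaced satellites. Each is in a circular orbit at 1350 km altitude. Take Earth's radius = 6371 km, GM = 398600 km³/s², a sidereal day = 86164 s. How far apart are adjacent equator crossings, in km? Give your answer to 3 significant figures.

Semi-major axis a = 6371 + 1350 = 7721 km. Period T = 2π√(a³/μ) = 2π√(7721³/398600) = 6751.8 s = 112.53 min.
Single-satellite node shift = (6751.8/86164) × 360° = 28.21°.
With 3 satellites evenly phased, successive equator crossings are 28.21/3 = 9.403° apart.
That is 9.403 × 111.2 = 1046 km at the equator.

1050 km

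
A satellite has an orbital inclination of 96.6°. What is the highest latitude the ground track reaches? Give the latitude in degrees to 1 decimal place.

83.4°

Retrograde orbit: the ground track reaches ±(180° − i) = ±(180 − 96.6) = ±83.4°.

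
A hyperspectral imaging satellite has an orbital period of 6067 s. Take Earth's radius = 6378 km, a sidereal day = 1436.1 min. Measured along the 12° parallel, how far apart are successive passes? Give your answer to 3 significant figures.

2760 km

Node shift per orbit = (6067.0/86166) × 360° = 25.35°.
Equatorial spacing = 25.35 × 111.3 km/° = 2822 km.
At 12° latitude, spacing = 2822 × cos(12°) = 2760 km.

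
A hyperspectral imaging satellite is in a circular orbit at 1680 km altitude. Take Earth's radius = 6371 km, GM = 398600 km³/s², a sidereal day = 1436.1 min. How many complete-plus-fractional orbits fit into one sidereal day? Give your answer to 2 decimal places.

11.99

Semi-major axis a = 6371 + 1680 = 8051 km. Period T = 2π√(a³/μ) = 2π√(8051³/398600) = 7189.3 s = 119.82 min.
Orbits per sidereal day = 86166 / 7189.3 = 11.985.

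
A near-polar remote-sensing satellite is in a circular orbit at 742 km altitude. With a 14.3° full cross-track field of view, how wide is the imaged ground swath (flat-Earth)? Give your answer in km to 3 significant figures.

186 km

Half-angle = 14.3°/2 = 7.15°.
Swath width ≈ 2h·tan(θ/2) = 2 × 742 × tan(7.15°) = 186.2 km.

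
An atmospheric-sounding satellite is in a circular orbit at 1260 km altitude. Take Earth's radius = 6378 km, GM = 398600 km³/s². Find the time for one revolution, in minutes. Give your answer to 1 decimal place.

Semi-major axis a = 6378 + 1260 = 7638 km. Period T = 2π√(a³/μ) = 2π√(7638³/398600) = 6643.3 s = 110.72 min.

110.7 min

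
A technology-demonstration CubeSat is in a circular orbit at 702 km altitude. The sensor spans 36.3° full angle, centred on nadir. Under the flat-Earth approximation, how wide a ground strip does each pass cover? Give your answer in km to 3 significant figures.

460 km

Half-angle = 36.3°/2 = 18.15°.
Swath width ≈ 2h·tan(θ/2) = 2 × 702 × tan(18.15°) = 460.3 km.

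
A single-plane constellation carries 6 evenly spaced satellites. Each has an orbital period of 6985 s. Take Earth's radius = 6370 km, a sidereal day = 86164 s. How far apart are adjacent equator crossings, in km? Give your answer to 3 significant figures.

541 km

Single-satellite node shift = (6985.0/86164) × 360° = 29.18°.
With 6 satellites evenly phased, successive equator crossings are 29.18/6 = 4.864° apart.
That is 4.864 × 111.2 = 541 km at the equator.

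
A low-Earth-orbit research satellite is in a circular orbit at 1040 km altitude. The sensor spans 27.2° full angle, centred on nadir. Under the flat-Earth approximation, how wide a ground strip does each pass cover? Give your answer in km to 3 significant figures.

Half-angle = 27.2°/2 = 13.6°.
Swath width ≈ 2h·tan(θ/2) = 2 × 1040 × tan(13.6°) = 503.2 km.

503 km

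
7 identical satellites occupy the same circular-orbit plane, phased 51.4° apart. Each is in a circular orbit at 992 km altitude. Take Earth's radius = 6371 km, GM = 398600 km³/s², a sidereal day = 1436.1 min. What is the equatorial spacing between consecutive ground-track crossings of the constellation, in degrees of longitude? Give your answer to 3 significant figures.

Semi-major axis a = 6371 + 992 = 7363 km. Period T = 2π√(a³/μ) = 2π√(7363³/398600) = 6287.7 s = 104.80 min.
Single-satellite node shift = (6287.7/86166) × 360° = 26.27°.
With 7 satellites evenly phased, successive equator crossings are 26.27/7 = 3.753° apart.

3.75°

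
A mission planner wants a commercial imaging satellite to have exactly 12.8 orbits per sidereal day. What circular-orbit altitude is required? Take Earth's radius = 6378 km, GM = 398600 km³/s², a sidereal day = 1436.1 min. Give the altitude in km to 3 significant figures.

1330 km

Required period T = 86166 / 12.8 = 6731.7 s.
From T = 2π√(a³/μ): a = (μ T²/4π²)^(1/3) = (398600 × 6731.7² / 4π²)^(1/3) = 7706 km.
Altitude h = a − R = 7706 − 6378 = 1328 km.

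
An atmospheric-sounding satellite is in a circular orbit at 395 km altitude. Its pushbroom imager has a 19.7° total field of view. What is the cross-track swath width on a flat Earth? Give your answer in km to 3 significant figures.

137 km

Half-angle = 19.7°/2 = 9.85°.
Swath width ≈ 2h·tan(θ/2) = 2 × 395 × tan(9.85°) = 137.2 km.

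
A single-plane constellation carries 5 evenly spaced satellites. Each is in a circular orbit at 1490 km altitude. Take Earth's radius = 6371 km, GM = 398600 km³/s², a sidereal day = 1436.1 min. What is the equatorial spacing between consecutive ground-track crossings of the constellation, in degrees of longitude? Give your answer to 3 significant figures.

5.80°

Semi-major axis a = 6371 + 1490 = 7861 km. Period T = 2π√(a³/μ) = 2π√(7861³/398600) = 6936.3 s = 115.61 min.
Single-satellite node shift = (6936.3/86166) × 360° = 28.98°.
With 5 satellites evenly phased, successive equator crossings are 28.98/5 = 5.796° apart.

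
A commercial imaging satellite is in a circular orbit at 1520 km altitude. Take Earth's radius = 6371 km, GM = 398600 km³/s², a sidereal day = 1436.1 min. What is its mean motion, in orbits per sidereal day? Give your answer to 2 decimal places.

Semi-major axis a = 6371 + 1520 = 7891 km. Period T = 2π√(a³/μ) = 2π√(7891³/398600) = 6976.0 s = 116.27 min.
Orbits per sidereal day = 86166 / 6976.0 = 12.352.

12.35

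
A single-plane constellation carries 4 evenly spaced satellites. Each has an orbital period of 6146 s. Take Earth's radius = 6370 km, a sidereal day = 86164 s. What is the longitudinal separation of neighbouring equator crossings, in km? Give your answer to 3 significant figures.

Single-satellite node shift = (6146.0/86164) × 360° = 25.68°.
With 4 satellites evenly phased, successive equator crossings are 25.68/4 = 6.420° apart.
That is 6.420 × 111.2 = 714 km at the equator.

714 km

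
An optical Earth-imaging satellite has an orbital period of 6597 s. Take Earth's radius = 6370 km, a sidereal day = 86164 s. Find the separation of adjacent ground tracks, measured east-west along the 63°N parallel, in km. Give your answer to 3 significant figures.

1390 km

Node shift per orbit = (6597.0/86164) × 360° = 27.56°.
Equatorial spacing = 27.56 × 111.2 km/° = 3064 km.
At 63° latitude, spacing = 3064 × cos(63°) = 1391 km.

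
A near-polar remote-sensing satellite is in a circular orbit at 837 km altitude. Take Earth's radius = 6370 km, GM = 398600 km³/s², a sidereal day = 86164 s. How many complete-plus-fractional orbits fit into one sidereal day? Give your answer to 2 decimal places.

Semi-major axis a = 6370 + 837 = 7207 km. Period T = 2π√(a³/μ) = 2π√(7207³/398600) = 6089.0 s = 101.48 min.
Orbits per sidereal day = 86164 / 6089.0 = 14.151.

14.15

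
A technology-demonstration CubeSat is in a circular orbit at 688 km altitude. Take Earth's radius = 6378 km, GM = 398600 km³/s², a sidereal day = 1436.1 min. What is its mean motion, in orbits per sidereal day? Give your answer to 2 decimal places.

14.58

Semi-major axis a = 6378 + 688 = 7066 km. Period T = 2π√(a³/μ) = 2π√(7066³/398600) = 5911.1 s = 98.52 min.
Orbits per sidereal day = 86166 / 5911.1 = 14.577.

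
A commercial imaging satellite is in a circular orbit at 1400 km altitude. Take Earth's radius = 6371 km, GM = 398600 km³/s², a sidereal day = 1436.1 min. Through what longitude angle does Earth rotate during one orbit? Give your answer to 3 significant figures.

Semi-major axis a = 6371 + 1400 = 7771 km. Period T = 2π√(a³/μ) = 2π√(7771³/398600) = 6817.5 s = 113.63 min.
During one orbit Earth rotates (6817.5 / 86166) × 360° = 28.48°.

28.5°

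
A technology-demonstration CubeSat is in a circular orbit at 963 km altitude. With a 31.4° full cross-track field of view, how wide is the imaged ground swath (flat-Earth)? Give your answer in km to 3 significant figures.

Half-angle = 31.4°/2 = 15.7°.
Swath width ≈ 2h·tan(θ/2) = 2 × 963 × tan(15.7°) = 541.4 km.

541 km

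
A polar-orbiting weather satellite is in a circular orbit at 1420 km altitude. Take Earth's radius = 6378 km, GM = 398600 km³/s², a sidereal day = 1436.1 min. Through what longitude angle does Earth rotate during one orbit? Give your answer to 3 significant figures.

28.6°

Semi-major axis a = 6378 + 1420 = 7798 km. Period T = 2π√(a³/μ) = 2π√(7798³/398600) = 6853.1 s = 114.22 min.
During one orbit Earth rotates (6853.1 / 86166) × 360° = 28.63°.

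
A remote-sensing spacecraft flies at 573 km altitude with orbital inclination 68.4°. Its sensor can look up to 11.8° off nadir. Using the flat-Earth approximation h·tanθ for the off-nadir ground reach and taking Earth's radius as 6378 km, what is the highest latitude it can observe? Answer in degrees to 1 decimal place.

69.5°

For a prograde orbit the ground track reaches latitude ±i = ±68.4°.
Sensor half-swath on the ground ≈ 573·tan(11.8°) = 120 km = 1.08° of latitude.
Maximum observable latitude ≈ 68.4 + 1.08 = 69.5°.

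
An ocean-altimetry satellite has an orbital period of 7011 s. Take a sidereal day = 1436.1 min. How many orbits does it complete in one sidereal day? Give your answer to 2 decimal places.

Orbits per sidereal day = 86166 / 7011.0 = 12.290.

12.29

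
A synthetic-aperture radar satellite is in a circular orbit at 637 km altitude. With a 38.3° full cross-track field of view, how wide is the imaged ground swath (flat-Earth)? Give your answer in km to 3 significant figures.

442 km

Half-angle = 38.3°/2 = 19.15°.
Swath width ≈ 2h·tan(θ/2) = 2 × 637 × tan(19.15°) = 442.4 km.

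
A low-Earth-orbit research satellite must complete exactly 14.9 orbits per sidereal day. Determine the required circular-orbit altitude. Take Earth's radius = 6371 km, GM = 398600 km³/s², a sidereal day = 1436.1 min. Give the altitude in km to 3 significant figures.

Required period T = 86166 / 14.9 = 5783.0 s.
From T = 2π√(a³/μ): a = (μ T²/4π²)^(1/3) = (398600 × 5783.0² / 4π²)^(1/3) = 6963 km.
Altitude h = a − R = 6963 − 6371 = 592 km.

592 km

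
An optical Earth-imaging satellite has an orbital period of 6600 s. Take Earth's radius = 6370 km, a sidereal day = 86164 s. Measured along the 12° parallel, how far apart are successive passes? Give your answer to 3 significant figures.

3000 km

Node shift per orbit = (6600.0/86164) × 360° = 27.58°.
Equatorial spacing = 27.58 × 111.2 km/° = 3066 km.
At 12° latitude, spacing = 3066 × cos(12°) = 2999 km.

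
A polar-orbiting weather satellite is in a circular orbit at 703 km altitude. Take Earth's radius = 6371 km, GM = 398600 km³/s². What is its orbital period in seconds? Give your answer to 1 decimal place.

5921.2 seconds

Semi-major axis a = 6371 + 703 = 7074 km. Period T = 2π√(a³/μ) = 2π√(7074³/398600) = 5921.2 s = 98.69 min.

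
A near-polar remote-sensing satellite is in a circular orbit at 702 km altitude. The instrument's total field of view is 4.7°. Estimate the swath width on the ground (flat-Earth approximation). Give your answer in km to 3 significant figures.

57.6 km

Half-angle = 4.7°/2 = 2.35°.
Swath width ≈ 2h·tan(θ/2) = 2 × 702 × tan(2.35°) = 57.6 km.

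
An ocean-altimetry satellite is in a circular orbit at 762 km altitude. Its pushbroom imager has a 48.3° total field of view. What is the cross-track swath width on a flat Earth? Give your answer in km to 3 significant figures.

Half-angle = 48.3°/2 = 24.15°.
Swath width ≈ 2h·tan(θ/2) = 2 × 762 × tan(24.15°) = 683.3 km.

683 km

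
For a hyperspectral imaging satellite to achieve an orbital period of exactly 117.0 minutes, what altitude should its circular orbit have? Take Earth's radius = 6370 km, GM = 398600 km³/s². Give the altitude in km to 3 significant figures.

1550 km

T = 117.0 min = 7020.0 s.
From T = 2π√(a³/μ): a = (μ T²/4π²)^(1/3) = (398600 × 7020.0² / 4π²)^(1/3) = 7924 km.
Altitude h = a − R = 7924 − 6370 = 1554 km.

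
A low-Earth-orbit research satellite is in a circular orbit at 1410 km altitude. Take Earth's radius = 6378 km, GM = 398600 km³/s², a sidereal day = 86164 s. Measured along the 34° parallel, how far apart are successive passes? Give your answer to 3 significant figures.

2640 km

Semi-major axis a = 6378 + 1410 = 7788 km. Period T = 2π√(a³/μ) = 2π√(7788³/398600) = 6839.9 s = 114.00 min.
Node shift per orbit = (6839.9/86164) × 360° = 28.58°.
Equatorial spacing = 28.58 × 111.3 km/° = 3181 km.
At 34° latitude, spacing = 3181 × cos(34°) = 2637 km.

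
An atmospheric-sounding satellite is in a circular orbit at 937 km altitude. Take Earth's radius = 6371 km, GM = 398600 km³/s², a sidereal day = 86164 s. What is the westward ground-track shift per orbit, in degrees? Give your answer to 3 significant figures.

26.0°

Semi-major axis a = 6371 + 937 = 7308 km. Period T = 2π√(a³/μ) = 2π√(7308³/398600) = 6217.4 s = 103.62 min.
During one orbit Earth rotates (6217.4 / 86164) × 360° = 25.98°.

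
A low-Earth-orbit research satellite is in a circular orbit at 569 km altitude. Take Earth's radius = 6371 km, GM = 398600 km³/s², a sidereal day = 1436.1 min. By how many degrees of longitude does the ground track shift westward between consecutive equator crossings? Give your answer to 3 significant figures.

24.0°

Semi-major axis a = 6371 + 569 = 6940 km. Period T = 2π√(a³/μ) = 2π√(6940³/398600) = 5753.7 s = 95.90 min.
During one orbit Earth rotates (5753.7 / 86166) × 360° = 24.04°.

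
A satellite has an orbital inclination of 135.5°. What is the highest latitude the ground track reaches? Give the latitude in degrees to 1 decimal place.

Retrograde orbit: the ground track reaches ±(180° − i) = ±(180 − 135.5) = ±44.5°.

44.5°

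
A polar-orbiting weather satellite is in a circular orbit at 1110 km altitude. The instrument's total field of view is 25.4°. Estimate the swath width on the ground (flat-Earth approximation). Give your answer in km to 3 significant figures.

500 km

Half-angle = 25.4°/2 = 12.7°.
Swath width ≈ 2h·tan(θ/2) = 2 × 1110 × tan(12.7°) = 500.3 km.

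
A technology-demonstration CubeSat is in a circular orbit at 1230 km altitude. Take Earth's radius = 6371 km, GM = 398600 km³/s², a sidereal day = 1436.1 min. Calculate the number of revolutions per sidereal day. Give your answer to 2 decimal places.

13.07

Semi-major axis a = 6371 + 1230 = 7601 km. Period T = 2π√(a³/μ) = 2π√(7601³/398600) = 6595.0 s = 109.92 min.
Orbits per sidereal day = 86166 / 6595.0 = 13.065.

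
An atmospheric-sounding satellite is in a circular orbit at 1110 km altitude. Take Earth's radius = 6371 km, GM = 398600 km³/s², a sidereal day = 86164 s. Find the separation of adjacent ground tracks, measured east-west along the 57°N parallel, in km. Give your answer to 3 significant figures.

1630 km

Semi-major axis a = 6371 + 1110 = 7481 km. Period T = 2π√(a³/μ) = 2π√(7481³/398600) = 6439.5 s = 107.32 min.
Node shift per orbit = (6439.5/86164) × 360° = 26.90°.
Equatorial spacing = 26.90 × 111.2 km/° = 2992 km.
At 57° latitude, spacing = 2992 × cos(57°) = 1629 km.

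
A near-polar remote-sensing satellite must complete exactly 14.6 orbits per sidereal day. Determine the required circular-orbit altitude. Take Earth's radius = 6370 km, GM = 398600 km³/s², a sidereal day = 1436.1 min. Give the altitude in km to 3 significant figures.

Required period T = 86166 / 14.6 = 5901.8 s.
From T = 2π√(a³/μ): a = (μ T²/4π²)^(1/3) = (398600 × 5901.8² / 4π²)^(1/3) = 7059 km.
Altitude h = a − R = 7059 − 6370 = 689 km.

689 km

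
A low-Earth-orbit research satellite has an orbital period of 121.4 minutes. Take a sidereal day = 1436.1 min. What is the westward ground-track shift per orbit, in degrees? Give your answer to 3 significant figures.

T = 121.4 min = 7284.0 s.
During one orbit Earth rotates (7284.0 / 86166) × 360° = 30.43°.

30.4°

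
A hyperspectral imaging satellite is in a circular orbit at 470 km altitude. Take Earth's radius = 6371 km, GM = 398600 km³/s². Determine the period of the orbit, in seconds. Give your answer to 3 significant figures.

5630 seconds

Semi-major axis a = 6371 + 470 = 6841 km. Period T = 2π√(a³/μ) = 2π√(6841³/398600) = 5631.1 s = 93.85 min.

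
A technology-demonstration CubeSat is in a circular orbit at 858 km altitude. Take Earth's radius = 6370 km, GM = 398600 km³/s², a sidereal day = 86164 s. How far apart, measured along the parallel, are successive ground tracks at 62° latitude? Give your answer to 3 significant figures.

Semi-major axis a = 6370 + 858 = 7228 km. Period T = 2π√(a³/μ) = 2π√(7228³/398600) = 6115.6 s = 101.93 min.
Node shift per orbit = (6115.6/86164) × 360° = 25.55°.
Equatorial spacing = 25.55 × 111.2 km/° = 2841 km.
At 62° latitude, spacing = 2841 × cos(62°) = 1334 km.

1330 km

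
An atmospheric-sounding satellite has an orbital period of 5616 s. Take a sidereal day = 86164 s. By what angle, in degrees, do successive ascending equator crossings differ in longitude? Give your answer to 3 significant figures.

23.5°

During one orbit Earth rotates (5616.0 / 86164) × 360° = 23.46°.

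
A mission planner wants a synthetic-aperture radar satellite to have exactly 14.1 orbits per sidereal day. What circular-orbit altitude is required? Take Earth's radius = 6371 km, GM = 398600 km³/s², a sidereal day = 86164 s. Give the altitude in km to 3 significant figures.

Required period T = 86164 / 14.1 = 6110.9 s.
From T = 2π√(a³/μ): a = (μ T²/4π²)^(1/3) = (398600 × 6110.9² / 4π²)^(1/3) = 7224 km.
Altitude h = a − R = 7224 − 6371 = 853 km.

853 km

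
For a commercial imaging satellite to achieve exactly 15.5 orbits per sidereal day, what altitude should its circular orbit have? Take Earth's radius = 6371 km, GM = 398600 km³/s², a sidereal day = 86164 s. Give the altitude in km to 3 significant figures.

411 km

Required period T = 86164 / 15.5 = 5559.0 s.
From T = 2π√(a³/μ): a = (μ T²/4π²)^(1/3) = (398600 × 5559.0² / 4π²)^(1/3) = 6782 km.
Altitude h = a − R = 6782 − 6371 = 411 km.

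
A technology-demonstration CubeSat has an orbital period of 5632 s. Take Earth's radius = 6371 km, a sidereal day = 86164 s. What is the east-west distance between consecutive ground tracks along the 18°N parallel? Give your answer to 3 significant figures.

Node shift per orbit = (5632.0/86164) × 360° = 23.53°.
Equatorial spacing = 23.53 × 111.2 km/° = 2617 km.
At 18° latitude, spacing = 2617 × cos(18°) = 2488 km.

2490 km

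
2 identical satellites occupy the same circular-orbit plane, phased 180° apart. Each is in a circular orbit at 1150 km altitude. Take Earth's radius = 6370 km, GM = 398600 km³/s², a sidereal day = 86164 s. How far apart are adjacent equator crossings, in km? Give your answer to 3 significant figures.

Semi-major axis a = 6370 + 1150 = 7520 km. Period T = 2π√(a³/μ) = 2π√(7520³/398600) = 6489.9 s = 108.16 min.
Single-satellite node shift = (6489.9/86164) × 360° = 27.12°.
With 2 satellites evenly phased, successive equator crossings are 27.12/2 = 13.558° apart.
That is 13.558 × 111.2 = 1507 km at the equator.

1510 km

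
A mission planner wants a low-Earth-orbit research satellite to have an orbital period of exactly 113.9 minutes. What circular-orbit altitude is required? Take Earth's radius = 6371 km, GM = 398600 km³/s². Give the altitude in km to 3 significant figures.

1410 km

T = 113.9 min = 6834.0 s.
From T = 2π√(a³/μ): a = (μ T²/4π²)^(1/3) = (398600 × 6834.0² / 4π²)^(1/3) = 7784 km.
Altitude h = a − R = 7784 − 6371 = 1413 km.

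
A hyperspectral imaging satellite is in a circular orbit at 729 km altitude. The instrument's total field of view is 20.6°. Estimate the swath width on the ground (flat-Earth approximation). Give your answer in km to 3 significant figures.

Half-angle = 20.6°/2 = 10.3°.
Swath width ≈ 2h·tan(θ/2) = 2 × 729 × tan(10.3°) = 265.0 km.

265 km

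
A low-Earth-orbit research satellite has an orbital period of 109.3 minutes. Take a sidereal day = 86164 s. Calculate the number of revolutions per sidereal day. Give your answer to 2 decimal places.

T = 109.3 min = 6558.0 s.
Orbits per sidereal day = 86164 / 6558.0 = 13.139.

13.14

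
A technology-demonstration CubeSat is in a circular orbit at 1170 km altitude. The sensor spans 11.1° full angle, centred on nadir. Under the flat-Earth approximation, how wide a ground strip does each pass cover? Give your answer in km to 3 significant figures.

Half-angle = 11.1°/2 = 5.55°.
Swath width ≈ 2h·tan(θ/2) = 2 × 1170 × tan(5.55°) = 227.4 km.

227 km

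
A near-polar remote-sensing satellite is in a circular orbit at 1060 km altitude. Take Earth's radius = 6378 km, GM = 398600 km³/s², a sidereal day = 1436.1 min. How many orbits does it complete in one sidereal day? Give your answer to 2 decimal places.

Semi-major axis a = 6378 + 1060 = 7438 km. Period T = 2π√(a³/μ) = 2π√(7438³/398600) = 6384.0 s = 106.40 min.
Orbits per sidereal day = 86166 / 6384.0 = 13.497.

13.50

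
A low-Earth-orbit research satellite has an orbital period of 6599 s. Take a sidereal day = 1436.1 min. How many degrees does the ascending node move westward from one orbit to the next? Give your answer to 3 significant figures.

During one orbit Earth rotates (6599.0 / 86166) × 360° = 27.57°.

27.6°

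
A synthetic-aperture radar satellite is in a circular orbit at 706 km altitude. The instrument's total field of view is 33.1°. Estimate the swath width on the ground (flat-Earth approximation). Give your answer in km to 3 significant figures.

Half-angle = 33.1°/2 = 16.55°.
Swath width ≈ 2h·tan(θ/2) = 2 × 706 × tan(16.55°) = 419.6 km.

420 km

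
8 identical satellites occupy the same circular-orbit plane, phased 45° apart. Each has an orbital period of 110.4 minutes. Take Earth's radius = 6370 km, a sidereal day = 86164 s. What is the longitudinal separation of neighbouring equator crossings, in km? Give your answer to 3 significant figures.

T = 110.4 min = 6624.0 s.
Single-satellite node shift = (6624.0/86164) × 360° = 27.68°.
With 8 satellites evenly phased, successive equator crossings are 27.68/8 = 3.459° apart.
That is 3.459 × 111.2 = 385 km at the equator.

385 km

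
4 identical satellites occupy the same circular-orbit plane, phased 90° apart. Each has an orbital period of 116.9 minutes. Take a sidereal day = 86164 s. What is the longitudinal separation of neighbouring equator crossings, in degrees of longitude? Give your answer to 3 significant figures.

7.33°

T = 116.9 min = 7014.0 s.
Single-satellite node shift = (7014.0/86164) × 360° = 29.31°.
With 4 satellites evenly phased, successive equator crossings are 29.31/4 = 7.326° apart.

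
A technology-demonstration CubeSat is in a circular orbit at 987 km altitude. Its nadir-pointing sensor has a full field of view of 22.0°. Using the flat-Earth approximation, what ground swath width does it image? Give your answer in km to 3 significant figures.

384 km

Half-angle = 22.0°/2 = 11°.
Swath width ≈ 2h·tan(θ/2) = 2 × 987 × tan(11°) = 383.7 km.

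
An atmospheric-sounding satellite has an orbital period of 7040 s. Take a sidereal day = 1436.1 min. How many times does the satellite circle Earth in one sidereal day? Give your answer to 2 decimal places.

Orbits per sidereal day = 86166 / 7040.0 = 12.239.

12.24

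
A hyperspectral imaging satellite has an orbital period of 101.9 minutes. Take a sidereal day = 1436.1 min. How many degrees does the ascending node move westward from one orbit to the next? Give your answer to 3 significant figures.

T = 101.9 min = 6114.0 s.
During one orbit Earth rotates (6114.0 / 86166) × 360° = 25.54°.

25.5°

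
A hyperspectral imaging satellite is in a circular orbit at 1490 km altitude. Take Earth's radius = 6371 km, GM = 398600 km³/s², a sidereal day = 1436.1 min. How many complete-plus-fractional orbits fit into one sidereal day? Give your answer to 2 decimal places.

Semi-major axis a = 6371 + 1490 = 7861 km. Period T = 2π√(a³/μ) = 2π√(7861³/398600) = 6936.3 s = 115.61 min.
Orbits per sidereal day = 86166 / 6936.3 = 12.422.

12.42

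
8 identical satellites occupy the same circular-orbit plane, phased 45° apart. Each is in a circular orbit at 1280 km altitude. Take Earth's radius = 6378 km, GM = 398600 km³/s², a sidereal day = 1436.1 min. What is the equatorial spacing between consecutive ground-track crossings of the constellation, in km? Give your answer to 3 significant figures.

388 km

Semi-major axis a = 6378 + 1280 = 7658 km. Period T = 2π√(a³/μ) = 2π√(7658³/398600) = 6669.4 s = 111.16 min.
Single-satellite node shift = (6669.4/86166) × 360° = 27.86°.
With 8 satellites evenly phased, successive equator crossings are 27.86/8 = 3.483° apart.
That is 3.483 × 111.3 = 388 km at the equator.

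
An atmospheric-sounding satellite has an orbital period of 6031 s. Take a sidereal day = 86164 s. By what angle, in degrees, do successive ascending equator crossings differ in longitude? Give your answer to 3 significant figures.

During one orbit Earth rotates (6031.0 / 86164) × 360° = 25.20°.

25.2°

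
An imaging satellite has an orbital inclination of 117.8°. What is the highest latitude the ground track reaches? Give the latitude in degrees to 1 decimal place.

Retrograde orbit: the ground track reaches ±(180° − i) = ±(180 − 117.8) = ±62.2°.

62.2°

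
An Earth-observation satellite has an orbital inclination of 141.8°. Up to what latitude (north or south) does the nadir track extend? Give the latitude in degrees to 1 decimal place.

Retrograde orbit: the ground track reaches ±(180° − i) = ±(180 − 141.8) = ±38.2°.

38.2°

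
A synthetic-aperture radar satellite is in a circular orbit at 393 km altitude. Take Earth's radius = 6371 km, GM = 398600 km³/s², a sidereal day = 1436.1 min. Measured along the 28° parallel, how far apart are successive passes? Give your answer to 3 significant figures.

2270 km

Semi-major axis a = 6371 + 393 = 6764 km. Period T = 2π√(a³/μ) = 2π√(6764³/398600) = 5536.3 s = 92.27 min.
Node shift per orbit = (5536.3/86166) × 360° = 23.13°.
Equatorial spacing = 23.13 × 111.2 km/° = 2572 km.
At 28° latitude, spacing = 2572 × cos(28°) = 2271 km.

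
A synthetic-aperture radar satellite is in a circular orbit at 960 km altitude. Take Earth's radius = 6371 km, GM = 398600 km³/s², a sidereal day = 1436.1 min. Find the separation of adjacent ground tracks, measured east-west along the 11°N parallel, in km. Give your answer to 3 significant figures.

2850 km

Semi-major axis a = 6371 + 960 = 7331 km. Period T = 2π√(a³/μ) = 2π√(7331³/398600) = 6246.8 s = 104.11 min.
Node shift per orbit = (6246.8/86166) × 360° = 26.10°.
Equatorial spacing = 26.10 × 111.2 km/° = 2902 km.
At 11° latitude, spacing = 2902 × cos(11°) = 2849 km.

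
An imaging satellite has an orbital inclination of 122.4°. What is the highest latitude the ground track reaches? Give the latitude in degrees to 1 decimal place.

Retrograde orbit: the ground track reaches ±(180° − i) = ±(180 − 122.4) = ±57.6°.

57.6°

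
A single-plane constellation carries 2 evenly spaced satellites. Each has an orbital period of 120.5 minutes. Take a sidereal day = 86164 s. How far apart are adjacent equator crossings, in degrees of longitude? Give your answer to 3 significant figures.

15.1°

T = 120.5 min = 7230.0 s.
Single-satellite node shift = (7230.0/86164) × 360° = 30.21°.
With 2 satellites evenly phased, successive equator crossings are 30.21/2 = 15.104° apart.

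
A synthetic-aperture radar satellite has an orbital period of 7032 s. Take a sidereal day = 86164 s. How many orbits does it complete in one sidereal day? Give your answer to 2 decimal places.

12.25

Orbits per sidereal day = 86164 / 7032.0 = 12.253.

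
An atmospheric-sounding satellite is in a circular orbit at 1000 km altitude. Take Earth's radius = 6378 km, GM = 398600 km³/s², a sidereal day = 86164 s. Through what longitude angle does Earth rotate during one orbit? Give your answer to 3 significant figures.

Semi-major axis a = 6378 + 1000 = 7378 km. Period T = 2π√(a³/μ) = 2π√(7378³/398600) = 6306.9 s = 105.12 min.
During one orbit Earth rotates (6306.9 / 86164) × 360° = 26.35°.

26.4°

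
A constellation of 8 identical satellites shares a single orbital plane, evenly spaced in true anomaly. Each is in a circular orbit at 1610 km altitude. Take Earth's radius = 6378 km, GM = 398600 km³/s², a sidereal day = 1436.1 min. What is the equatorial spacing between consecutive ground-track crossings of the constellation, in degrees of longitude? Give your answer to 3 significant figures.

3.71°

Semi-major axis a = 6378 + 1610 = 7988 km. Period T = 2π√(a³/μ) = 2π√(7988³/398600) = 7105.1 s = 118.42 min.
Single-satellite node shift = (7105.1/86166) × 360° = 29.68°.
With 8 satellites evenly phased, successive equator crossings are 29.68/8 = 3.711° apart.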